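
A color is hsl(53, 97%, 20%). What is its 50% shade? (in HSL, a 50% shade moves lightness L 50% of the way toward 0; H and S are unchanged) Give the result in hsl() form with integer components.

hsl(53, 97%, 10%)

L moves 50% from 20 toward 0: 20 − 10 = 10 → 10.
H and S are unchanged.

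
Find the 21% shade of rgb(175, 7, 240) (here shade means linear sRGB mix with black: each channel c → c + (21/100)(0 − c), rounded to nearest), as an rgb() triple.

A 21% shade moves each channel 21% toward 0:
  R: 175 + 0.21×(0−175) = 175 − 36.75 = 138.25 → 138
  G: 7 − 1.47 = 5.53 → 6
  B: 240 − 50.4 = 189.6 → 190

rgb(138, 6, 190)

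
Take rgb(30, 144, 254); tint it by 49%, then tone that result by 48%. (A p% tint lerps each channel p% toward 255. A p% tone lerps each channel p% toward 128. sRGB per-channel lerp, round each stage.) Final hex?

#86a4c2

Lerp each channel 49% toward 255:
  R: 30 + 110.25 = 140.25 → 140
  G: 144 + 0.49×(255−144) = 144 + 54.39 = 198.39 → 198
  B: 254 + 0.49×(255−254) = 254 + 0.49 = 254.49 → 254
After the tint: rgb(140, 198, 254) = #8cc6fe.
Lerp each channel 48% toward 128:
  R: 140 + 0.48×(128−140) = 140 − 5.76 = 134.24 → 134
  G: 198 − 33.6 = 164.4 → 164
  B: 254 + 0.48×(128−254) = 254 − 60.48 = 193.52 → 194
rgb(134, 164, 194) = #86a4c2.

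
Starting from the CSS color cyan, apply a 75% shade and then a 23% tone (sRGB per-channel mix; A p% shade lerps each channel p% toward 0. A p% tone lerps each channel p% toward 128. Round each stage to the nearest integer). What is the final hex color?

#1d4f4f

CSS cyan is rgb(0, 255, 255).
Per channel, c → c + 0.75(0 − c):
  R: 0 + 0.75×(0−0) = 0 + 0 = 0 → 0
  G: 255 + 0.75×(0−255) = 255 − 191.25 = 63.75 → 64
  B: 255 + 0.75×(0−255) = 255 − 191.25 = 63.75 → 64
After the shade: rgb(0, 64, 64) = #004040.
Lerp each channel 23% toward 128:
  R: 0 + 0.23×(128−0) = 0 + 29.44 = 29.44 → 29
  G: 64 + 0.23×(128−64) = 64 + 14.72 = 78.72 → 79
  B: 64 + 14.72 = 78.72 → 79
rgb(29, 79, 79) = #1d4f4f.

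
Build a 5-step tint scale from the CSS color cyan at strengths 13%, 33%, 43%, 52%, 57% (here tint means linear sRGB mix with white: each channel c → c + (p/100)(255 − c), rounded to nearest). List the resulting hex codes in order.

CSS cyan is rgb(0, 255, 255).
13%: (0 + 33.15 = 33.15→33, 255→255, 255→255) → #21FFFF
33%: (0 + 84.15 = 84.15→84, 255→255, 255→255) → #54FFFF
43%: (0 + 109.65 = 109.65→110, 255→255, 255→255) → #6EFFFF
52%: (0 + 132.6 = 132.6→133, 255→255, 255→255) → #85FFFF
57%: (0 + 145.35 = 145.35→145, 255→255, 255→255) → #91FFFF

#21FFFF, #54FFFF, #6EFFFF, #85FFFF, #91FFFF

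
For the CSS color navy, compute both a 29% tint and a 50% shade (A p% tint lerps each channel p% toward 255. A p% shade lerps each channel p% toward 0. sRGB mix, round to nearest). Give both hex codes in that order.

CSS navy is rgb(0, 0, 128).
29% tint:
  R: 0 + 0.29×(255−0) = 0 + 73.95 = 73.95 → 74
  G: 0 + 0.29×(255−0) = 0 + 73.95 = 73.95 → 74
  B: 128 + 36.83 = 164.83 → 165
  → #4A4AA5
50% shade:
  R: 0 + 0 = 0 → 0
  G: 0 + 0.5×(0−0) = 0 + 0 = 0 → 0
  B: 128 − 64 = 64 → 64
  → #000040

#4A4AA5, #000040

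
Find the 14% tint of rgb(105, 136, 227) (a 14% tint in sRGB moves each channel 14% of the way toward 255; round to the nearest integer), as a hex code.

#7e99e7

Lerp each channel 14% toward 255:
  R: 105 + 21 = 126 → 126
  G: 136 + 0.14×(255−136) = 136 + 16.66 = 152.66 → 153
  B: 227 + 0.14×(255−227) = 227 + 3.92 = 230.92 → 231
rgb(126, 153, 231) = #7e99e7.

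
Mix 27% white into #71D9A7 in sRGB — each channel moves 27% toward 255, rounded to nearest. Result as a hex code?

#97E3BF

#71D9A7 is rgb(113, 217, 167).
A 27% tint moves each channel 27% toward 255:
  R: 113 + 38.34 = 151.34 → 151
  G: 217 + 10.26 = 227.26 → 227
  B: 167 + 23.76 = 190.76 → 191
rgb(151, 227, 191) = #97E3BF.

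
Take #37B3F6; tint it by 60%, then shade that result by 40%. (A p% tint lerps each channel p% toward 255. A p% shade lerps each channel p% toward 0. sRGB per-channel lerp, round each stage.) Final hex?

#698797

#37B3F6 is rgb(55, 179, 246).
A 60% tint moves each channel 60% toward 255:
  R: 55 + 0.6×(255−55) = 55 + 120 = 175 → 175
  G: 179 + 0.6×(255−179) = 179 + 45.6 = 224.6 → 225
  B: 246 + 0.6×(255−246) = 246 + 5.4 = 251.4 → 251
After the tint: rgb(175, 225, 251) = #AFE1FB.
Lerp each channel 40% toward 0:
  R: 175 − 70 = 105 → 105
  G: 225 + 0.4×(0−225) = 225 − 90 = 135 → 135
  B: 251 − 100.4 = 150.6 → 151
rgb(105, 135, 151) = #698797.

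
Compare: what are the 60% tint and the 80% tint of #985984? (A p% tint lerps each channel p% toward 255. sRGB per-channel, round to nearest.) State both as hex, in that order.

#985984 is rgb(152, 89, 132).
60% tint:
  R: 152 + 0.6×(255−152) = 152 + 61.8 = 213.8 → 214
  G: 89 + 0.6×(255−89) = 89 + 99.6 = 188.6 → 189
  B: 132 + 0.6×(255−132) = 132 + 73.8 = 205.8 → 206
  → #d6bdce
80% tint:
  R: 152 + 0.8×(255−152) = 152 + 82.4 = 234.4 → 234
  G: 89 + 0.8×(255−89) = 89 + 132.8 = 221.8 → 222
  B: 132 + 98.4 = 230.4 → 230
  → #eadee6

#d6bdce, #eadee6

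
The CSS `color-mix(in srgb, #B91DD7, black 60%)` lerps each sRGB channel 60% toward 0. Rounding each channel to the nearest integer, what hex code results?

#4A0C56

#B91DD7 is rgb(185, 29, 215).
Lerp each channel 60% toward 0:
  R: 185 + 0.6×(0−185) = 185 − 111 = 74 → 74
  G: 29 − 17.4 = 11.6 → 12
  B: 215 + 0.6×(0−215) = 215 − 129 = 86 → 86
rgb(74, 12, 86) = #4A0C56.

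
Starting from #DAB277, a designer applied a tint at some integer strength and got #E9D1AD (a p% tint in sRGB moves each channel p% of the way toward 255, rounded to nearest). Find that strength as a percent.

#DAB277 is rgb(218, 178, 119); #E9D1AD is rgb(233, 209, 173).
On the B channel (widest range): 173 ≈ 119 + (p/100)(255 − 119), so p ≈ 100×(173 − 119)/(255 − 119) = 5400/136 = 39.71.
p = 40 reproduces all three channels after rounding.

40%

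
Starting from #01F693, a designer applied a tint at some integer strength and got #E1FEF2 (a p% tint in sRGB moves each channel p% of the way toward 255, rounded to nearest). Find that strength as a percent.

88%

#01F693 is rgb(1, 246, 147); #E1FEF2 is rgb(225, 254, 242).
On the R channel (widest range): 225 ≈ 1 + (p/100)(255 − 1), so p ≈ 100×(225 − 1)/(255 − 1) = 22400/254 = 88.19.
p = 88 reproduces all three channels after rounding.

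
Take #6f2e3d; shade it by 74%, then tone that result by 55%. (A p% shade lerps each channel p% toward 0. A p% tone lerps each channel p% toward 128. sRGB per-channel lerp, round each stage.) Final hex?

#534c4e

#6f2e3d is rgb(111, 46, 61).
Per channel, c → c + 0.74(0 − c):
  R: 111 + 0.74×(0−111) = 111 − 82.14 = 28.86 → 29
  G: 46 + 0.74×(0−46) = 46 − 34.04 = 11.96 → 12
  B: 61 + 0.74×(0−61) = 61 − 45.14 = 15.86 → 16
After the shade: rgb(29, 12, 16) = #1d0c10.
A 55% tone moves each channel 55% toward 128:
  R: 29 + 0.55×(128−29) = 29 + 54.45 = 83.45 → 83
  G: 12 + 0.55×(128−12) = 12 + 63.8 = 75.8 → 76
  B: 16 + 61.6 = 77.6 → 78
rgb(83, 76, 78) = #534c4e.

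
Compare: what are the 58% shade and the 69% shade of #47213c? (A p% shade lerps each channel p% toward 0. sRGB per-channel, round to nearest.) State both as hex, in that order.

#47213c is rgb(71, 33, 60).
58% shade:
  R: 71 − 41.18 = 29.82 → 30
  G: 33 + 0.58×(0−33) = 33 − 19.14 = 13.86 → 14
  B: 60 + 0.58×(0−60) = 60 − 34.8 = 25.2 → 25
  → #1e0e19
69% shade:
  R: 71 + 0.69×(0−71) = 71 − 48.99 = 22.01 → 22
  G: 33 + 0.69×(0−33) = 33 − 22.77 = 10.23 → 10
  B: 60 − 41.4 = 18.6 → 19
  → #160a13

#1e0e19, #160a13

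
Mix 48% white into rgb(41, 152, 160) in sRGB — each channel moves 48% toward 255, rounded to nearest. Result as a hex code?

#90c9ce

Lerp each channel 48% toward 255:
  R: 41 + 0.48×(255−41) = 41 + 102.72 = 143.72 → 144
  G: 152 + 0.48×(255−152) = 152 + 49.44 = 201.44 → 201
  B: 160 + 0.48×(255−160) = 160 + 45.6 = 205.6 → 206
rgb(144, 201, 206) = #90c9ce.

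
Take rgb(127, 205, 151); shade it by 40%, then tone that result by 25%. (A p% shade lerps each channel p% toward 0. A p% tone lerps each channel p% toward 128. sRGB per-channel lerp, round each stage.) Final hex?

#597C64

A 40% shade moves each channel 40% toward 0:
  R: 127 − 50.8 = 76.2 → 76
  G: 205 + 0.4×(0−205) = 205 − 82 = 123 → 123
  B: 151 + 0.4×(0−151) = 151 − 60.4 = 90.6 → 91
After the shade: rgb(76, 123, 91) = #4C7B5B.
A 25% tone moves each channel 25% toward 128:
  R: 76 + 0.25×(128−76) = 76 + 13 = 89 → 89
  G: 123 + 0.25×(128−123) = 123 + 1.25 = 124.25 → 124
  B: 91 + 0.25×(128−91) = 91 + 9.25 = 100.25 → 100
rgb(89, 124, 100) = #597C64.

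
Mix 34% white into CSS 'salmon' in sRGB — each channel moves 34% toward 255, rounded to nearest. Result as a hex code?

CSS salmon is rgb(250, 128, 114).
Lerp each channel 34% toward 255:
  R: 250 + 1.7 = 251.7 → 252
  G: 128 + 0.34×(255−128) = 128 + 43.18 = 171.18 → 171
  B: 114 + 47.94 = 161.94 → 162
rgb(252, 171, 162) = #FCABA2.

#FCABA2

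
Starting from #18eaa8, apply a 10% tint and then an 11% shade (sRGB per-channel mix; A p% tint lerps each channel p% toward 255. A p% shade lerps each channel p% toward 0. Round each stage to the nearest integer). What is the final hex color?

#18eaa8 is rgb(24, 234, 168).
A 10% tint moves each channel 10% toward 255:
  R: 24 + 0.1×(255−24) = 24 + 23.1 = 47.1 → 47
  G: 234 + 2.1 = 236.1 → 236
  B: 168 + 0.1×(255−168) = 168 + 8.7 = 176.7 → 177
After the tint: rgb(47, 236, 177) = #2fecb1.
An 11% shade moves each channel 11% toward 0:
  R: 47 + 0.11×(0−47) = 47 − 5.17 = 41.83 → 42
  G: 236 − 25.96 = 210.04 → 210
  B: 177 − 19.47 = 157.53 → 158
rgb(42, 210, 158) = #2ad29e.

#2ad29e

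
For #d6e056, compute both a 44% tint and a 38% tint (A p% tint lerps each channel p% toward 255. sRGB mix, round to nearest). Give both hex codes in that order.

#e8eea0, #e6ec96

#d6e056 is rgb(214, 224, 86).
44% tint:
  R: 214 + 0.44×(255−214) = 214 + 18.04 = 232.04 → 232
  G: 224 + 13.64 = 237.64 → 238
  B: 86 + 0.44×(255−86) = 86 + 74.36 = 160.36 → 160
  → #e8eea0
38% tint:
  R: 214 + 0.38×(255−214) = 214 + 15.58 = 229.58 → 230
  G: 224 + 0.38×(255−224) = 224 + 11.78 = 235.78 → 236
  B: 86 + 0.38×(255−86) = 86 + 64.22 = 150.22 → 150
  → #e6ec96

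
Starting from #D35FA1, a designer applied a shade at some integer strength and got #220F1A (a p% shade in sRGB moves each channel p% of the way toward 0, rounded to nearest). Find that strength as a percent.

84%

#D35FA1 is rgb(211, 95, 161); #220F1A is rgb(34, 15, 26).
On the R channel (widest range): 34 ≈ 211 + (p/100)(0 − 211), so p ≈ 100×(34 − 211)/(0 − 211) = -17700/-211 = 83.89.
p = 84 reproduces all three channels after rounding.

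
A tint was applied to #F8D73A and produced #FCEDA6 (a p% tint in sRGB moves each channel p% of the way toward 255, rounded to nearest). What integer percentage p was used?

55%

#F8D73A is rgb(248, 215, 58); #FCEDA6 is rgb(252, 237, 166).
On the B channel (widest range): 166 ≈ 58 + (p/100)(255 − 58), so p ≈ 100×(166 − 58)/(255 − 58) = 10800/197 = 54.82.
p = 55 reproduces all three channels after rounding.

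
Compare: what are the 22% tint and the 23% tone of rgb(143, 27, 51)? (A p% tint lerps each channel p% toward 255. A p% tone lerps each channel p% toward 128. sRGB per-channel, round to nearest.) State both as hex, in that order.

22% tint:
  R: 143 + 0.22×(255−143) = 143 + 24.64 = 167.64 → 168
  G: 27 + 50.16 = 77.16 → 77
  B: 51 + 0.22×(255−51) = 51 + 44.88 = 95.88 → 96
  → #A84D60
23% tone:
  R: 143 + 0.23×(128−143) = 143 − 3.45 = 139.55 → 140
  G: 27 + 0.23×(128−27) = 27 + 23.23 = 50.23 → 50
  B: 51 + 17.71 = 68.71 → 69
  → #8C3245

#A84D60, #8C3245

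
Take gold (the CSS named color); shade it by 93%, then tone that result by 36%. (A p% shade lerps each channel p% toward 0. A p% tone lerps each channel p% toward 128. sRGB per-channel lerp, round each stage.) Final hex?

#3A382E

CSS gold is rgb(255, 215, 0).
Per channel, c → c + 0.93(0 − c):
  R: 255 − 237.15 = 17.85 → 18
  G: 215 + 0.93×(0−215) = 215 − 199.95 = 15.05 → 15
  B: 0 + 0.93×(0−0) = 0 + 0 = 0 → 0
After the shade: rgb(18, 15, 0) = #120F00.
Per channel, c → c + 0.36(128 − c):
  R: 18 + 39.6 = 57.6 → 58
  G: 15 + 0.36×(128−15) = 15 + 40.68 = 55.68 → 56
  B: 0 + 46.08 = 46.08 → 46
rgb(58, 56, 46) = #3A382E.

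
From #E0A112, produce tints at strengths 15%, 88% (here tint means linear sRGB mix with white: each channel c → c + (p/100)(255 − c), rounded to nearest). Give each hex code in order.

#E5AF36, #FBF4E3

#E0A112 is rgb(224, 161, 18).
15%: (224 + 4.65 = 228.65→229, 161 + 14.1 = 175.1→175, 18 + 35.55 = 53.55→54) → #E5AF36
88%: (224 + 27.28 = 251.28→251, 161 + 82.72 = 243.72→244, 18 + 208.56 = 226.56→227) → #FBF4E3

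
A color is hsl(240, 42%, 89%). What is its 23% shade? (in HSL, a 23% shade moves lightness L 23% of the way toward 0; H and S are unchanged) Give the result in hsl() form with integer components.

L moves 23% from 89 toward 0: 89 − 20.47 = 68.53 → 69.
H and S are unchanged.

hsl(240, 42%, 69%)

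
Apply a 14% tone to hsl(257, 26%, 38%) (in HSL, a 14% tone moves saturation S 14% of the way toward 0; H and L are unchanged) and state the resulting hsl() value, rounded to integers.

S moves 14% from 26 toward 0: 26 − 3.64 = 22.36 → 22.
H and L are unchanged.

hsl(257, 22%, 38%)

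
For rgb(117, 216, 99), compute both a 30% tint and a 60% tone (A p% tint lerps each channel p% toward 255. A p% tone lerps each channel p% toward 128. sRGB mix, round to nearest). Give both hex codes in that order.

#9EE492, #7CA374

30% tint:
  R: 117 + 41.4 = 158.4 → 158
  G: 216 + 0.3×(255−216) = 216 + 11.7 = 227.7 → 228
  B: 99 + 46.8 = 145.8 → 146
  → #9EE492
60% tone:
  R: 117 + 6.6 = 123.6 → 124
  G: 216 − 52.8 = 163.2 → 163
  B: 99 + 0.6×(128−99) = 99 + 17.4 = 116.4 → 116
  → #7CA374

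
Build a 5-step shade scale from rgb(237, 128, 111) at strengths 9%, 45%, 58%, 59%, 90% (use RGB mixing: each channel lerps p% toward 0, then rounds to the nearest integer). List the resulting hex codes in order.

#d87465, #82463d, #64362f, #61342e, #180d0b

9%: (237 − 21.33 = 215.67→216, 128 − 11.52 = 116.48→116, 111 − 9.99 = 101.01→101) → #d87465
45%: (237 − 106.65 = 130.35→130, 128 − 57.6 = 70.4→70, 111 − 49.95 = 61.05→61) → #82463d
58%: (237 − 137.46 = 99.54→100, 128 − 74.24 = 53.76→54, 111 − 64.38 = 46.62→47) → #64362f
59%: (237 − 139.83 = 97.17→97, 128 − 75.52 = 52.48→52, 111 − 65.49 = 45.51→46) → #61342e
90%: (237 − 213.3 = 23.7→24, 128 − 115.2 = 12.8→13, 111 − 99.9 = 11.1→11) → #180d0b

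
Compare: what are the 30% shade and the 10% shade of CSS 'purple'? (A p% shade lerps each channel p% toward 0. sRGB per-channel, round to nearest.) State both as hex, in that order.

CSS purple is rgb(128, 0, 128).
30% shade:
  R: 128 + 0.3×(0−128) = 128 − 38.4 = 89.6 → 90
  G: 0 + 0 = 0 → 0
  B: 128 + 0.3×(0−128) = 128 − 38.4 = 89.6 → 90
  → #5A005A
10% shade:
  R: 128 + 0.1×(0−128) = 128 − 12.8 = 115.2 → 115
  G: 0 + 0.1×(0−0) = 0 + 0 = 0 → 0
  B: 128 + 0.1×(0−128) = 128 − 12.8 = 115.2 → 115
  → #730073

#5A005A, #730073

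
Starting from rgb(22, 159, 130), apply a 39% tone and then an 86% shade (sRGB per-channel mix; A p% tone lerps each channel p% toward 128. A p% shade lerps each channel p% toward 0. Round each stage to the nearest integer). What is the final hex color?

Lerp each channel 39% toward 128:
  R: 22 + 0.39×(128−22) = 22 + 41.34 = 63.34 → 63
  G: 159 + 0.39×(128−159) = 159 − 12.09 = 146.91 → 147
  B: 130 + 0.39×(128−130) = 130 − 0.78 = 129.22 → 129
After the tone: rgb(63, 147, 129) = #3F9381.
Per channel, c → c + 0.86(0 − c):
  R: 63 − 54.18 = 8.82 → 9
  G: 147 − 126.42 = 20.58 → 21
  B: 129 + 0.86×(0−129) = 129 − 110.94 = 18.06 → 18
rgb(9, 21, 18) = #091512.

#091512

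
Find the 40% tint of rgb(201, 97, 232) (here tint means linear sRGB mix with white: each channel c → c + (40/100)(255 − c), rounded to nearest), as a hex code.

A 40% tint moves each channel 40% toward 255:
  R: 201 + 0.4×(255−201) = 201 + 21.6 = 222.6 → 223
  G: 97 + 63.2 = 160.2 → 160
  B: 232 + 0.4×(255−232) = 232 + 9.2 = 241.2 → 241
rgb(223, 160, 241) = #DFA0F1.

#DFA0F1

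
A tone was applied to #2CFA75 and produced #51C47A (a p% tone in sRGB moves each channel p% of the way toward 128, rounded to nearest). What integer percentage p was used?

44%

#2CFA75 is rgb(44, 250, 117); #51C47A is rgb(81, 196, 122).
On the G channel (widest range): 196 ≈ 250 + (p/100)(128 − 250), so p ≈ 100×(196 − 250)/(128 − 250) = -5400/-122 = 44.26.
p = 44 reproduces all three channels after rounding.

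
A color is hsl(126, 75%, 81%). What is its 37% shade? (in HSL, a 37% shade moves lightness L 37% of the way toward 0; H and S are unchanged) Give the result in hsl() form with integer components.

hsl(126, 75%, 51%)

L moves 37% from 81 toward 0: 81 − 29.97 = 51.03 → 51.
H and S are unchanged.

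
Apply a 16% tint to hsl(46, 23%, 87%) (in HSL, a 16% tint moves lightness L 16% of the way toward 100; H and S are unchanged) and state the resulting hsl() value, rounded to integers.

hsl(46, 23%, 89%)

L moves 16% from 87 toward 100: 87 + 2.08 = 89.08 → 89.
H and S are unchanged.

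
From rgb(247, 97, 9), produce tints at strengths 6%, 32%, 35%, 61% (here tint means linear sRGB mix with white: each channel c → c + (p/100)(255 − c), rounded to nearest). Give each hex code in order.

#f76a18, #fa9458, #fa985f, #fcc19f

6%: (247→247, 97 + 9.48 = 106.48→106, 9 + 14.76 = 23.76→24) → #f76a18
32%: (247 + 2.56 = 249.56→250, 97 + 50.56 = 147.56→148, 9 + 78.72 = 87.72→88) → #fa9458
35%: (247 + 2.8 = 249.8→250, 97 + 55.3 = 152.3→152, 9 + 86.1 = 95.1→95) → #fa985f
61%: (247 + 4.88 = 251.88→252, 97 + 96.38 = 193.38→193, 9 + 150.06 = 159.06→159) → #fcc19f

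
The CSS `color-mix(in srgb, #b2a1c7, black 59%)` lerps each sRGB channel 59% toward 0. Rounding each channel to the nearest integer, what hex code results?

#b2a1c7 is rgb(178, 161, 199).
Per channel, c → c + 0.59(0 − c):
  R: 178 − 105.02 = 72.98 → 73
  G: 161 + 0.59×(0−161) = 161 − 94.99 = 66.01 → 66
  B: 199 − 117.41 = 81.59 → 82
rgb(73, 66, 82) = #494252.

#494252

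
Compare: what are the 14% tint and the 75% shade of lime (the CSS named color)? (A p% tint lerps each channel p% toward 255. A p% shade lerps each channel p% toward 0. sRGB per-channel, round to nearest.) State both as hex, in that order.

CSS lime is rgb(0, 255, 0).
14% tint:
  R: 0 + 35.7 = 35.7 → 36
  G: 255 + 0.14×(255−255) = 255 + 0 = 255 → 255
  B: 0 + 0.14×(255−0) = 0 + 35.7 = 35.7 → 36
  → #24FF24
75% shade:
  R: 0 + 0.75×(0−0) = 0 + 0 = 0 → 0
  G: 255 + 0.75×(0−255) = 255 − 191.25 = 63.75 → 64
  B: 0 + 0 = 0 → 0
  → #004000

#24FF24, #004000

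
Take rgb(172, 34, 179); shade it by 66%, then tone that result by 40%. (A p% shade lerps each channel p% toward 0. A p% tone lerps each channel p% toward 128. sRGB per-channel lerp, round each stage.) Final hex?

Per channel, c → c + 0.66(0 − c):
  R: 172 + 0.66×(0−172) = 172 − 113.52 = 58.48 → 58
  G: 34 + 0.66×(0−34) = 34 − 22.44 = 11.56 → 12
  B: 179 + 0.66×(0−179) = 179 − 118.14 = 60.86 → 61
After the shade: rgb(58, 12, 61) = #3a0c3d.
Per channel, c → c + 0.4(128 − c):
  R: 58 + 0.4×(128−58) = 58 + 28 = 86 → 86
  G: 12 + 46.4 = 58.4 → 58
  B: 61 + 0.4×(128−61) = 61 + 26.8 = 87.8 → 88
rgb(86, 58, 88) = #563a58.

#563a58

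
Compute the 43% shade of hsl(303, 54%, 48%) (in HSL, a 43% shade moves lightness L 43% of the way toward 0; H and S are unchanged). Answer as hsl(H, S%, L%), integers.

hsl(303, 54%, 27%)

L moves 43% from 48 toward 0: 48 − 20.64 = 27.36 → 27.
H and S are unchanged.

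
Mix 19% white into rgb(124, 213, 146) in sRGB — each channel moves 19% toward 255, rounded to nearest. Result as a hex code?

#95DDA7

Lerp each channel 19% toward 255:
  R: 124 + 0.19×(255−124) = 124 + 24.89 = 148.89 → 149
  G: 213 + 0.19×(255−213) = 213 + 7.98 = 220.98 → 221
  B: 146 + 0.19×(255−146) = 146 + 20.71 = 166.71 → 167
rgb(149, 221, 167) = #95DDA7.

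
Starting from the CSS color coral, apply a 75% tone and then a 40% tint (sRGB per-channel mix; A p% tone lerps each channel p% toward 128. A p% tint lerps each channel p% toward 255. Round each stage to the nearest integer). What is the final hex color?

CSS coral is rgb(255, 127, 80).
Lerp each channel 75% toward 128:
  R: 255 + 0.75×(128−255) = 255 − 95.25 = 159.75 → 160
  G: 127 + 0.75 = 127.75 → 128
  B: 80 + 36 = 116 → 116
After the tone: rgb(160, 128, 116) = #A08074.
Per channel, c → c + 0.4(255 − c):
  R: 160 + 0.4×(255−160) = 160 + 38 = 198 → 198
  G: 128 + 50.8 = 178.8 → 179
  B: 116 + 0.4×(255−116) = 116 + 55.6 = 171.6 → 172
rgb(198, 179, 172) = #C6B3AC.

#C6B3AC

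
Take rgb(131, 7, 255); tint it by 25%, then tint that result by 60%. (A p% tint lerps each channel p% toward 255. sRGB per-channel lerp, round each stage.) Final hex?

A 25% tint moves each channel 25% toward 255:
  R: 131 + 0.25×(255−131) = 131 + 31 = 162 → 162
  G: 7 + 0.25×(255−7) = 7 + 62 = 69 → 69
  B: 255 + 0.25×(255−255) = 255 + 0 = 255 → 255
After the tint: rgb(162, 69, 255) = #a245ff.
Lerp each channel 60% toward 255:
  R: 162 + 0.6×(255−162) = 162 + 55.8 = 217.8 → 218
  G: 69 + 0.6×(255−69) = 69 + 111.6 = 180.6 → 181
  B: 255 + 0 = 255 → 255
rgb(218, 181, 255) = #dab5ff.

#dab5ff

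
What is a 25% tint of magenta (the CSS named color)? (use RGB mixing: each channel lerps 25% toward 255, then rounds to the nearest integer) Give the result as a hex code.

CSS magenta is rgb(255, 0, 255).
A 25% tint moves each channel 25% toward 255:
  R: 255 + 0.25×(255−255) = 255 + 0 = 255 → 255
  G: 0 + 0.25×(255−0) = 0 + 63.75 = 63.75 → 64
  B: 255 + 0 = 255 → 255
rgb(255, 64, 255) = #ff40ff.

#ff40ff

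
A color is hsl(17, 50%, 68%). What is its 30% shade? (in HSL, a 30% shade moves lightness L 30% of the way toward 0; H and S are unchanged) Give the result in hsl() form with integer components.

L moves 30% from 68 toward 0: 68 − 20.4 = 47.6 → 48.
H and S are unchanged.

hsl(17, 50%, 48%)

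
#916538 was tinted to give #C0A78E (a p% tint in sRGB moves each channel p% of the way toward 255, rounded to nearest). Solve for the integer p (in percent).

43%

#916538 is rgb(145, 101, 56); #C0A78E is rgb(192, 167, 142).
On the B channel (widest range): 142 ≈ 56 + (p/100)(255 − 56), so p ≈ 100×(142 − 56)/(255 − 56) = 8600/199 = 43.22.
p = 43 reproduces all three channels after rounding.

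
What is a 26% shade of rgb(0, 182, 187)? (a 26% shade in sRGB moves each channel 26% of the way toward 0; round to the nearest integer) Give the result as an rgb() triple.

Per channel, c → c + 0.26(0 − c):
  R: 0 + 0.26×(0−0) = 0 + 0 = 0 → 0
  G: 182 + 0.26×(0−182) = 182 − 47.32 = 134.68 → 135
  B: 187 − 48.62 = 138.38 → 138

rgb(0, 135, 138)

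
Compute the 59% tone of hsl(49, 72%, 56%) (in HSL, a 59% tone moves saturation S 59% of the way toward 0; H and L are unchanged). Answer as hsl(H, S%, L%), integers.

S moves 59% from 72 toward 0: 72 − 42.48 = 29.52 → 30.
H and L are unchanged.

hsl(49, 30%, 56%)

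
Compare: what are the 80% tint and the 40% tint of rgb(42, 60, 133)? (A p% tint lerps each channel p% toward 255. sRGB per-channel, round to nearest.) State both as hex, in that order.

#D4D8E7, #7F8AB6

80% tint:
  R: 42 + 170.4 = 212.4 → 212
  G: 60 + 0.8×(255−60) = 60 + 156 = 216 → 216
  B: 133 + 0.8×(255−133) = 133 + 97.6 = 230.6 → 231
  → #D4D8E7
40% tint:
  R: 42 + 85.2 = 127.2 → 127
  G: 60 + 0.4×(255−60) = 60 + 78 = 138 → 138
  B: 133 + 0.4×(255−133) = 133 + 48.8 = 181.8 → 182
  → #7F8AB6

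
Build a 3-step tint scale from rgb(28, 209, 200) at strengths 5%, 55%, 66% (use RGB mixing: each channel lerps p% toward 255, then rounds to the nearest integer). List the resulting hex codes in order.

5%: (28 + 11.35 = 39.35→39, 209 + 2.3 = 211.3→211, 200 + 2.75 = 202.75→203) → #27d3cb
55%: (28 + 124.85 = 152.85→153, 209 + 25.3 = 234.3→234, 200 + 30.25 = 230.25→230) → #99eae6
66%: (28 + 149.82 = 177.82→178, 209 + 30.36 = 239.36→239, 200 + 36.3 = 236.3→236) → #b2efec

#27d3cb, #99eae6, #b2efec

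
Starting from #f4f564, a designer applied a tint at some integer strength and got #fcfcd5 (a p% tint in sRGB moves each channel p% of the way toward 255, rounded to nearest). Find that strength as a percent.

#f4f564 is rgb(244, 245, 100); #fcfcd5 is rgb(252, 252, 213).
On the B channel (widest range): 213 ≈ 100 + (p/100)(255 − 100), so p ≈ 100×(213 − 100)/(255 − 100) = 11300/155 = 72.90.
p = 73 reproduces all three channels after rounding.

73%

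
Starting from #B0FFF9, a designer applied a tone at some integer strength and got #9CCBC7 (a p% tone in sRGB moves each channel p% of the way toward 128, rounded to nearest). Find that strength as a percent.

41%

#B0FFF9 is rgb(176, 255, 249); #9CCBC7 is rgb(156, 203, 199).
On the G channel (widest range): 203 ≈ 255 + (p/100)(128 − 255), so p ≈ 100×(203 − 255)/(128 − 255) = -5200/-127 = 40.94.
p = 41 reproduces all three channels after rounding.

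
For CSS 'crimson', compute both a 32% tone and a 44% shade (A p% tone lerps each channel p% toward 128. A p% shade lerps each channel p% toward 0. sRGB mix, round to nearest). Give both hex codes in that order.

#bf3752, #7b0b22

CSS crimson is rgb(220, 20, 60).
32% tone:
  R: 220 − 29.44 = 190.56 → 191
  G: 20 + 0.32×(128−20) = 20 + 34.56 = 54.56 → 55
  B: 60 + 0.32×(128−60) = 60 + 21.76 = 81.76 → 82
  → #bf3752
44% shade:
  R: 220 + 0.44×(0−220) = 220 − 96.8 = 123.2 → 123
  G: 20 − 8.8 = 11.2 → 11
  B: 60 − 26.4 = 33.6 → 34
  → #7b0b22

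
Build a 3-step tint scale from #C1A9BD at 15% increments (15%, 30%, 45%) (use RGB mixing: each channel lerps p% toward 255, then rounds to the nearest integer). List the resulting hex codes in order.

#C1A9BD is rgb(193, 169, 189).
15%: (193 + 9.3 = 202.3→202, 169 + 12.9 = 181.9→182, 189 + 9.9 = 198.9→199) → #CAB6C7
30%: (193 + 18.6 = 211.6→212, 169 + 25.8 = 194.8→195, 189 + 19.8 = 208.8→209) → #D4C3D1
45%: (193 + 27.9 = 220.9→221, 169 + 38.7 = 207.7→208, 189 + 29.7 = 218.7→219) → #DDD0DB

#CAB6C7, #D4C3D1, #DDD0DB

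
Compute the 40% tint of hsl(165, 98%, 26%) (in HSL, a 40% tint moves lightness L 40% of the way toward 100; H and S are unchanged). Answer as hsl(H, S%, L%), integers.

L moves 40% from 26 toward 100: 26 + 29.6 = 55.6 → 56.
H and S are unchanged.

hsl(165, 98%, 56%)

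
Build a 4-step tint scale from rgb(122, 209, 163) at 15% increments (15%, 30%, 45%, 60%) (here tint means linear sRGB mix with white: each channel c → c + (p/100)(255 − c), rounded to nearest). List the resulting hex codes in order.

15%: (122 + 19.95 = 141.95→142, 209 + 6.9 = 215.9→216, 163 + 13.8 = 176.8→177) → #8ed8b1
30%: (122 + 39.9 = 161.9→162, 209 + 13.8 = 222.8→223, 163 + 27.6 = 190.6→191) → #a2dfbf
45%: (122 + 59.85 = 181.85→182, 209 + 20.7 = 229.7→230, 163 + 41.4 = 204.4→204) → #b6e6cc
60%: (122 + 79.8 = 201.8→202, 209 + 27.6 = 236.6→237, 163 + 55.2 = 218.2→218) → #caedda

#8ed8b1, #a2dfbf, #b6e6cc, #caedda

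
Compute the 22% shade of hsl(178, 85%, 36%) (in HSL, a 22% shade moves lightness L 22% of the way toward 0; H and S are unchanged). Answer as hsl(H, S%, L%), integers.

hsl(178, 85%, 28%)

L moves 22% from 36 toward 0: 36 − 7.92 = 28.08 → 28.
H and S are unchanged.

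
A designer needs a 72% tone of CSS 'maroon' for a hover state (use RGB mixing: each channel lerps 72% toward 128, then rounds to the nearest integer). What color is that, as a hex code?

CSS maroon is rgb(128, 0, 0).
Per channel, c → c + 0.72(128 − c):
  R: 128 + 0 = 128 → 128
  G: 0 + 0.72×(128−0) = 0 + 92.16 = 92.16 → 92
  B: 0 + 0.72×(128−0) = 0 + 92.16 = 92.16 → 92
rgb(128, 92, 92) = #805C5C.

#805C5C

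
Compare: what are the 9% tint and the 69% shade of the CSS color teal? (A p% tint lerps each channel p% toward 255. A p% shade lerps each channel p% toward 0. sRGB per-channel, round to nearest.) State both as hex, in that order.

#178B8B, #002828

CSS teal is rgb(0, 128, 128).
9% tint:
  R: 0 + 0.09×(255−0) = 0 + 22.95 = 22.95 → 23
  G: 128 + 11.43 = 139.43 → 139
  B: 128 + 0.09×(255−128) = 128 + 11.43 = 139.43 → 139
  → #178B8B
69% shade:
  R: 0 + 0.69×(0−0) = 0 + 0 = 0 → 0
  G: 128 + 0.69×(0−128) = 128 − 88.32 = 39.68 → 40
  B: 128 + 0.69×(0−128) = 128 − 88.32 = 39.68 → 40
  → #002828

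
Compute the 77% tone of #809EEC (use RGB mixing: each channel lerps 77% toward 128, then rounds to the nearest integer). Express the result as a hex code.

#809EEC is rgb(128, 158, 236).
A 77% tone moves each channel 77% toward 128:
  R: 128 + 0.77×(128−128) = 128 + 0 = 128 → 128
  G: 158 − 23.1 = 134.9 → 135
  B: 236 + 0.77×(128−236) = 236 − 83.16 = 152.84 → 153
rgb(128, 135, 153) = #808799.

#808799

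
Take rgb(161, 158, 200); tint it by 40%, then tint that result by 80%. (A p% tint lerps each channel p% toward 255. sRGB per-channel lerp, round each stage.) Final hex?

#F4F3F8

Per channel, c → c + 0.4(255 − c):
  R: 161 + 0.4×(255−161) = 161 + 37.6 = 198.6 → 199
  G: 158 + 38.8 = 196.8 → 197
  B: 200 + 22 = 222 → 222
After the tint: rgb(199, 197, 222) = #C7C5DE.
Per channel, c → c + 0.8(255 − c):
  R: 199 + 44.8 = 243.8 → 244
  G: 197 + 46.4 = 243.4 → 243
  B: 222 + 0.8×(255−222) = 222 + 26.4 = 248.4 → 248
rgb(244, 243, 248) = #F4F3F8.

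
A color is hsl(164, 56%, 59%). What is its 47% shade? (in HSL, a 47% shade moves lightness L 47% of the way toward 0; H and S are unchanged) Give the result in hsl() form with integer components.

hsl(164, 56%, 31%)

L moves 47% from 59 toward 0: 59 − 27.73 = 31.27 → 31.
H and S are unchanged.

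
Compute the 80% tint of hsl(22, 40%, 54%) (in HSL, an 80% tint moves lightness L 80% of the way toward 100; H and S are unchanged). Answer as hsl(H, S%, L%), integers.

hsl(22, 40%, 91%)

L moves 80% from 54 toward 100: 54 + 36.8 = 90.8 → 91.
H and S are unchanged.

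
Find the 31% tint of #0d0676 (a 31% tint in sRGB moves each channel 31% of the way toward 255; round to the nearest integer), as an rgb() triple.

rgb(88, 83, 160)

#0d0676 is rgb(13, 6, 118).
Per channel, c → c + 0.31(255 − c):
  R: 13 + 75.02 = 88.02 → 88
  G: 6 + 77.19 = 83.19 → 83
  B: 118 + 42.47 = 160.47 → 160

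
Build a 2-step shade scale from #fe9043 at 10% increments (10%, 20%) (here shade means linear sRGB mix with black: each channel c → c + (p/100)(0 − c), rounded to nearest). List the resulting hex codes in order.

#fe9043 is rgb(254, 144, 67).
10%: (254 − 25.4 = 228.6→229, 144 − 14.4 = 129.6→130, 67 − 6.7 = 60.3→60) → #e5823c
20%: (254 − 50.8 = 203.2→203, 144 − 28.8 = 115.2→115, 67 − 13.4 = 53.6→54) → #cb7336

#e5823c, #cb7336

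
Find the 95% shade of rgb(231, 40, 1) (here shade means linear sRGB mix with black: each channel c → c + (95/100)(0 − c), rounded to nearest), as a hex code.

Lerp each channel 95% toward 0:
  R: 231 − 219.45 = 11.55 → 12
  G: 40 − 38 = 2 → 2
  B: 1 + 0.95×(0−1) = 1 − 0.95 = 0.05 → 0
rgb(12, 2, 0) = #0c0200.

#0c0200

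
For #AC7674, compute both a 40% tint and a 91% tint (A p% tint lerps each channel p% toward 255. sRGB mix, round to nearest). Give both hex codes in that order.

#CDADAC, #F8F3F2

#AC7674 is rgb(172, 118, 116).
40% tint:
  R: 172 + 0.4×(255−172) = 172 + 33.2 = 205.2 → 205
  G: 118 + 0.4×(255−118) = 118 + 54.8 = 172.8 → 173
  B: 116 + 0.4×(255−116) = 116 + 55.6 = 171.6 → 172
  → #CDADAC
91% tint:
  R: 172 + 0.91×(255−172) = 172 + 75.53 = 247.53 → 248
  G: 118 + 0.91×(255−118) = 118 + 124.67 = 242.67 → 243
  B: 116 + 0.91×(255−116) = 116 + 126.49 = 242.49 → 242
  → #F8F3F2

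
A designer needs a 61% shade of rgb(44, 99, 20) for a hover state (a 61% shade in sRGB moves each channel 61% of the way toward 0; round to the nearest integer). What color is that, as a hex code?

#112708

Lerp each channel 61% toward 0:
  R: 44 + 0.61×(0−44) = 44 − 26.84 = 17.16 → 17
  G: 99 + 0.61×(0−99) = 99 − 60.39 = 38.61 → 39
  B: 20 + 0.61×(0−20) = 20 − 12.2 = 7.8 → 8
rgb(17, 39, 8) = #112708.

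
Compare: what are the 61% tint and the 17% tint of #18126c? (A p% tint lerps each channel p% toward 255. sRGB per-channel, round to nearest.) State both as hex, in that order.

#18126c is rgb(24, 18, 108).
61% tint:
  R: 24 + 140.91 = 164.91 → 165
  G: 18 + 0.61×(255−18) = 18 + 144.57 = 162.57 → 163
  B: 108 + 0.61×(255−108) = 108 + 89.67 = 197.67 → 198
  → #a5a3c6
17% tint:
  R: 24 + 39.27 = 63.27 → 63
  G: 18 + 0.17×(255−18) = 18 + 40.29 = 58.29 → 58
  B: 108 + 24.99 = 132.99 → 133
  → #3f3a85

#a5a3c6, #3f3a85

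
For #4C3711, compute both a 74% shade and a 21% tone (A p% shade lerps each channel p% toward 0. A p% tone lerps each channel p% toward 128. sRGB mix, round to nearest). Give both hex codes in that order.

#4C3711 is rgb(76, 55, 17).
74% shade:
  R: 76 − 56.24 = 19.76 → 20
  G: 55 + 0.74×(0−55) = 55 − 40.7 = 14.3 → 14
  B: 17 + 0.74×(0−17) = 17 − 12.58 = 4.42 → 4
  → #140E04
21% tone:
  R: 76 + 10.92 = 86.92 → 87
  G: 55 + 15.33 = 70.33 → 70
  B: 17 + 0.21×(128−17) = 17 + 23.31 = 40.31 → 40
  → #574628

#140E04, #574628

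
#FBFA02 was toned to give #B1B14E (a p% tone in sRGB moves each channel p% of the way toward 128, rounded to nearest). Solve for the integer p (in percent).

60%

#FBFA02 is rgb(251, 250, 2); #B1B14E is rgb(177, 177, 78).
On the B channel (widest range): 78 ≈ 2 + (p/100)(128 − 2), so p ≈ 100×(78 − 2)/(128 − 2) = 7600/126 = 60.32.
p = 60 reproduces all three channels after rounding.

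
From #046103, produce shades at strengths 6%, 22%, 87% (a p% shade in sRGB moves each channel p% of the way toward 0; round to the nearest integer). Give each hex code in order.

#045b03, #034c02, #010d00

#046103 is rgb(4, 97, 3).
6%: (4→4, 97 − 5.82 = 91.18→91, 3→3) → #045b03
22%: (4 − 0.88 = 3.12→3, 97 − 21.34 = 75.66→76, 3 − 0.66 = 2.34→2) → #034c02
87%: (4 − 3.48 = 0.52→1, 97 − 84.39 = 12.61→13, 3 − 2.61 = 0.39→0) → #010d00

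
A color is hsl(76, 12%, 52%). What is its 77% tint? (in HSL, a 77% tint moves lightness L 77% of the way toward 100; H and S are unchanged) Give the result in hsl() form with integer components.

L moves 77% from 52 toward 100: 52 + 36.96 = 88.96 → 89.
H and S are unchanged.

hsl(76, 12%, 89%)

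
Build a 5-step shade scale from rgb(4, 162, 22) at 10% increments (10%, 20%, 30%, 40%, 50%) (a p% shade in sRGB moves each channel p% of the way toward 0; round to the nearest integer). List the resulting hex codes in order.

#049214, #038212, #03710f, #02610d, #02510b

10%: (4→4, 162 − 16.2 = 145.8→146, 22 − 2.2 = 19.8→20) → #049214
20%: (4 − 0.8 = 3.2→3, 162 − 32.4 = 129.6→130, 22 − 4.4 = 17.6→18) → #038212
30%: (4 − 1.2 = 2.8→3, 162 − 48.6 = 113.4→113, 22 − 6.6 = 15.4→15) → #03710f
40%: (4 − 1.6 = 2.4→2, 162 − 64.8 = 97.2→97, 22 − 8.8 = 13.2→13) → #02610d
50%: (4 − 2 = 2→2, 162 − 81 = 81→81, 22 − 11 = 11→11) → #02510b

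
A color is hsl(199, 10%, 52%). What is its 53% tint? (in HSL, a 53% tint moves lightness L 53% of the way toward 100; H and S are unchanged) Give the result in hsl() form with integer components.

hsl(199, 10%, 77%)

L moves 53% from 52 toward 100: 52 + 25.44 = 77.44 → 77.
H and S are unchanged.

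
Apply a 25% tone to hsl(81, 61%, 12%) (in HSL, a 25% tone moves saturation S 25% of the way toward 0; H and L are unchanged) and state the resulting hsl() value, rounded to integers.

hsl(81, 46%, 12%)

S moves 25% from 61 toward 0: 61 − 15.25 = 45.75 → 46.
H and L are unchanged.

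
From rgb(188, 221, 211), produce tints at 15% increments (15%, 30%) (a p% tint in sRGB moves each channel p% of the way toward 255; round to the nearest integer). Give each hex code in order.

#c6e2da, #d0e7e0

15%: (188 + 10.05 = 198.05→198, 221 + 5.1 = 226.1→226, 211 + 6.6 = 217.6→218) → #c6e2da
30%: (188 + 20.1 = 208.1→208, 221 + 10.2 = 231.2→231, 211 + 13.2 = 224.2→224) → #d0e7e0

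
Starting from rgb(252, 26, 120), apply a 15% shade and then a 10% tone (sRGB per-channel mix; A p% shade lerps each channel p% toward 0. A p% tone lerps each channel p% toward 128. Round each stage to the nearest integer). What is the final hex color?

A 15% shade moves each channel 15% toward 0:
  R: 252 + 0.15×(0−252) = 252 − 37.8 = 214.2 → 214
  G: 26 + 0.15×(0−26) = 26 − 3.9 = 22.1 → 22
  B: 120 + 0.15×(0−120) = 120 − 18 = 102 → 102
After the shade: rgb(214, 22, 102) = #D61666.
Lerp each channel 10% toward 128:
  R: 214 − 8.6 = 205.4 → 205
  G: 22 + 0.1×(128−22) = 22 + 10.6 = 32.6 → 33
  B: 102 + 0.1×(128−102) = 102 + 2.6 = 104.6 → 105
rgb(205, 33, 105) = #CD2169.

#CD2169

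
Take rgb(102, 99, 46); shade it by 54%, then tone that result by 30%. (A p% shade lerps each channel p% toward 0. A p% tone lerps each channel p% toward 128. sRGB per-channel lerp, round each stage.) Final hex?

#474735

Per channel, c → c + 0.54(0 − c):
  R: 102 + 0.54×(0−102) = 102 − 55.08 = 46.92 → 47
  G: 99 + 0.54×(0−99) = 99 − 53.46 = 45.54 → 46
  B: 46 + 0.54×(0−46) = 46 − 24.84 = 21.16 → 21
After the shade: rgb(47, 46, 21) = #2f2e15.
Per channel, c → c + 0.3(128 − c):
  R: 47 + 0.3×(128−47) = 47 + 24.3 = 71.3 → 71
  G: 46 + 0.3×(128−46) = 46 + 24.6 = 70.6 → 71
  B: 21 + 32.1 = 53.1 → 53
rgb(71, 71, 53) = #474735.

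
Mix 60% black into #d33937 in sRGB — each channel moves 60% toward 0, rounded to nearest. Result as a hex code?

#541716

#d33937 is rgb(211, 57, 55).
Per channel, c → c + 0.6(0 − c):
  R: 211 + 0.6×(0−211) = 211 − 126.6 = 84.4 → 84
  G: 57 + 0.6×(0−57) = 57 − 34.2 = 22.8 → 23
  B: 55 − 33 = 22 → 22
rgb(84, 23, 22) = #541716.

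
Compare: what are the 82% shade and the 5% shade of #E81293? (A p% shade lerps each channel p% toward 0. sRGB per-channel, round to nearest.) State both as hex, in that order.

#2A031A, #DC118C

#E81293 is rgb(232, 18, 147).
82% shade:
  R: 232 + 0.82×(0−232) = 232 − 190.24 = 41.76 → 42
  G: 18 + 0.82×(0−18) = 18 − 14.76 = 3.24 → 3
  B: 147 − 120.54 = 26.46 → 26
  → #2A031A
5% shade:
  R: 232 + 0.05×(0−232) = 232 − 11.6 = 220.4 → 220
  G: 18 − 0.9 = 17.1 → 17
  B: 147 − 7.35 = 139.65 → 140
  → #DC118C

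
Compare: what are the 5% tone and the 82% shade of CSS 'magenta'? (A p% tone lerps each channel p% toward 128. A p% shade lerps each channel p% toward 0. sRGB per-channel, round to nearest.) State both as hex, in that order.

#F906F9, #2E002E

CSS magenta is rgb(255, 0, 255).
5% tone:
  R: 255 − 6.35 = 248.65 → 249
  G: 0 + 0.05×(128−0) = 0 + 6.4 = 6.4 → 6
  B: 255 + 0.05×(128−255) = 255 − 6.35 = 248.65 → 249
  → #F906F9
82% shade:
  R: 255 + 0.82×(0−255) = 255 − 209.1 = 45.9 → 46
  G: 0 + 0.82×(0−0) = 0 + 0 = 0 → 0
  B: 255 + 0.82×(0−255) = 255 − 209.1 = 45.9 → 46
  → #2E002E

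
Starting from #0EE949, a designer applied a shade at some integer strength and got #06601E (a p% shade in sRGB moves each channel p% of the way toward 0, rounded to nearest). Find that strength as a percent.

#0EE949 is rgb(14, 233, 73); #06601E is rgb(6, 96, 30).
On the G channel (widest range): 96 ≈ 233 + (p/100)(0 − 233), so p ≈ 100×(96 − 233)/(0 − 233) = -13700/-233 = 58.80.
p = 59 reproduces all three channels after rounding.

59%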